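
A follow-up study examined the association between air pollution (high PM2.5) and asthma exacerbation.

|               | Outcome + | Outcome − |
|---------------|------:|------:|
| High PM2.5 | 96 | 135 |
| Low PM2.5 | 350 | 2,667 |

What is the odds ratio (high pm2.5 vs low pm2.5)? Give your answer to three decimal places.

Cells: a = 96, b = 135, c = 350, d = 2667.
OR = (a·d)/(b·c) = (96 × 2667) / (135 × 350) = 256032 / 47250 = 5.41867
The odds of asthma exacerbation are about 5.42 times as high in the high pm2.5 group.

5.419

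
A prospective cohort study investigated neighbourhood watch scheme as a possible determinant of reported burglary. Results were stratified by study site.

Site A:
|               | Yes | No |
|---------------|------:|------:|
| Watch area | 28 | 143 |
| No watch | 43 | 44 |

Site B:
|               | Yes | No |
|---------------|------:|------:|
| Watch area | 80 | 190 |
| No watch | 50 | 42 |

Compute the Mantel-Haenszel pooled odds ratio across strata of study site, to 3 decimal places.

OR_MH = Σ(aᵢdᵢ/nᵢ) / Σ(bᵢcᵢ/nᵢ), where nᵢ is the stratum total.
Stratum 1 (Site A): n = 258; a·d/n = 28·44/258 = 4.7752; b·c/n = 143·43/258 = 23.8333
Stratum 2 (Site B): n = 362; a·d/n = 80·42/362 = 9.2818; b·c/n = 190·50/362 = 26.2431
OR_MH = (4.7752 + 9.2818) / (23.8333 + 26.2431) = 14.0570 / 50.0764 = 0.28071

0.281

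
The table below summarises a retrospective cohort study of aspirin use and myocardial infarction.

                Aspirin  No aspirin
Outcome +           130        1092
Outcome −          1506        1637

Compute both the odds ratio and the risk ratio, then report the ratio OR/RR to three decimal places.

Reading the table with exposure as columns: a = 130 (Aspirin, case), b = 1506 (Aspirin, non-case), c = 1092 (No aspirin, case), d = 1637.
OR = (130·1637)/(1506·1092) = 212810/1644552 = 0.12940
Risk in exposed = 130/1636 = 0.07946; risk in unexposed = 1092/2729 = 0.40015; RR = 0.19858
OR/RR = 0.12940 / 0.19858 = 0.65163
The outcome is not rare, so the OR lies further from 1 than the RR.

0.652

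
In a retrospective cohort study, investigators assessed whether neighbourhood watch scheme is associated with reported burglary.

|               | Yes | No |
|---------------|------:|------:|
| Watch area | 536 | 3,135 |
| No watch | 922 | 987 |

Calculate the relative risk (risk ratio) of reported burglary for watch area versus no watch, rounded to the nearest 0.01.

Cells: a = 536, b = 3135, c = 922, d = 987.
Risk in exposed = 536/3671 = 0.14601; risk in unexposed = 922/1909 = 0.48298.
RR = 0.14601 / 0.48298 = 0.30231
The risk is 70% lower among the exposed than among the unexposed.

0.30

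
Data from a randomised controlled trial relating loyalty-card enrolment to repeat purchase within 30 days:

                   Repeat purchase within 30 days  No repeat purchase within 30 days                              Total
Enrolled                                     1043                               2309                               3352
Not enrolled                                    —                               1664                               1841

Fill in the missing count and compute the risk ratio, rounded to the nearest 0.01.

The missing cell is in the unexposed row: 1841 − 1664 = 177.
So a = 1043, b = 2309, c = 177, d = 1664.
RR = [a/(a+b)] / [c/(c+d)] = (1043/3352) / (177/1841) = 0.31116/0.09614 = 3.23639

3.24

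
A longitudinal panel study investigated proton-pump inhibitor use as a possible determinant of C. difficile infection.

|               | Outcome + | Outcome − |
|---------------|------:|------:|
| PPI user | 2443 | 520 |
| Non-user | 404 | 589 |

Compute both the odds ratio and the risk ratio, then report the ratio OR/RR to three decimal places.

3.380

Cells: a = 2443, b = 520, c = 404, d = 589.
OR = (2443·589)/(520·404) = 1438927/210080 = 6.84942
Risk in exposed = 2443/2963 = 0.82450; risk in unexposed = 404/993 = 0.40685; RR = 2.02656
OR/RR = 6.84942 / 2.02656 = 3.37983
The outcome is not rare, so the OR lies further from 1 than the RR.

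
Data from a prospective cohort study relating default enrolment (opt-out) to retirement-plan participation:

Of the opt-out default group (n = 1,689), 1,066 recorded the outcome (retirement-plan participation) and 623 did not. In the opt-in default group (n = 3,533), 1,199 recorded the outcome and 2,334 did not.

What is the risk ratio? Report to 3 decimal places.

From the description: a = 1066, b = 623, c = 1199, d = 2334.
Risk in exposed = 1066/1689 = 0.63114; risk in unexposed = 1199/3533 = 0.33937.
RR = 0.63114 / 0.33937 = 1.85974
The risk among the exposed is 1.86 times that among the unexposed.

1.860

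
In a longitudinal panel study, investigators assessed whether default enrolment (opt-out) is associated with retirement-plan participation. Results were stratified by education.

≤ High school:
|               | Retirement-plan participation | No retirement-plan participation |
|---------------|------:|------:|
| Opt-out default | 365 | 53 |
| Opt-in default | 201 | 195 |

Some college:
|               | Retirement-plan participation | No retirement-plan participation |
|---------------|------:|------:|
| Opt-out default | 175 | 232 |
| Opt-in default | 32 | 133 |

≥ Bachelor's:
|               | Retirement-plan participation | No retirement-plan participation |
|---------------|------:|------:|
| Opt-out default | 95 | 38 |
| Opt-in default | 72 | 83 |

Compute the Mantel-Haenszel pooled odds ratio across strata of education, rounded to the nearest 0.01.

OR_MH = Σ(aᵢdᵢ/nᵢ) / Σ(bᵢcᵢ/nᵢ), where nᵢ is the stratum total.
Stratum 1 (≤ High school): n = 814; a·d/n = 365·195/814 = 87.4386; b·c/n = 53·201/814 = 13.0872
Stratum 2 (Some college): n = 572; a·d/n = 175·133/572 = 40.6906; b·c/n = 232·32/572 = 12.9790
Stratum 3 (≥ Bachelor's): n = 288; a·d/n = 95·83/288 = 27.3785; b·c/n = 38·72/288 = 9.5000
OR_MH = (87.4386 + 40.6906 + 27.3785) / (13.0872 + 12.9790 + 9.5000) = 155.5076 / 35.5662 = 4.37234

4.37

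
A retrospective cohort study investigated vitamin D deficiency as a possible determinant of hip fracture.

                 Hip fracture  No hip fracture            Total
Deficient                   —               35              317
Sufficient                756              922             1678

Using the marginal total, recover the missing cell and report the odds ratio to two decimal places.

The missing cell is in the exposed row: 317 − 35 = 282.
So a = 282, b = 35, c = 756, d = 922.
OR = (a·d)/(b·c) = (282 × 922) / (35 × 756) = 260004 / 26460 = 9.82630

9.83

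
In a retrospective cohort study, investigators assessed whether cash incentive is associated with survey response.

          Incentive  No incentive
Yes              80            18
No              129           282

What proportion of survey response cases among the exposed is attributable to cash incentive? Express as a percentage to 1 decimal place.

Reading the table with exposure as columns: a = 80 (Incentive, case), b = 129 (Incentive, non-case), c = 18 (No incentive, case), d = 282.
Risk in exposed = 80/209 = 0.38278; risk in unexposed = 18/300 = 0.06000.
RR = 0.38278/0.06000 = 6.37959
AR% = (RR − 1)/RR × 100 = (6.37959 − 1)/6.37959 × 100 = 84.3250%

84.3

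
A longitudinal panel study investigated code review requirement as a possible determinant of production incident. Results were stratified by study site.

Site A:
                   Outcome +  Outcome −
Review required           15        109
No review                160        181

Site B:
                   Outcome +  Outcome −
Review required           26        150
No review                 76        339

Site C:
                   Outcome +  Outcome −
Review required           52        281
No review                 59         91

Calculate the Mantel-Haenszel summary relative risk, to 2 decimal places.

0.43

RR_MH = Σ(aᵢ·n₀ᵢ/nᵢ) / Σ(cᵢ·n₁ᵢ/nᵢ), with n₁ᵢ = aᵢ+bᵢ (exposed), n₀ᵢ = cᵢ+dᵢ (unexposed), nᵢ = n₁ᵢ+n₀ᵢ.
Stratum 1 (Site A): n₁ = 124, n₀ = 341, n = 465; a·n₀/n = 15·341/465 = 11.0000; c·n₁/n = 160·124/465 = 42.6667
Stratum 2 (Site B): n₁ = 176, n₀ = 415, n = 591; a·n₀/n = 26·415/591 = 18.2572; c·n₁/n = 76·176/591 = 22.6328
Stratum 3 (Site C): n₁ = 333, n₀ = 150, n = 483; a·n₀/n = 52·150/483 = 16.1491; c·n₁/n = 59·333/483 = 40.6770
RR_MH = (11.0000 + 18.2572 + 16.1491) / (42.6667 + 22.6328 + 40.6770) = 45.4063 / 105.9765 = 0.42846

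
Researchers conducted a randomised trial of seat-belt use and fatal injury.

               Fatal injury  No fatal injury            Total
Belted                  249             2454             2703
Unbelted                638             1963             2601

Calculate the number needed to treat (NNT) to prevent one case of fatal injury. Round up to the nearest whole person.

7

Risk in treated group = 249/2703 = 0.09212; risk in control = 638/2601 = 0.24529.
Absolute risk reduction = 0.24529 − 0.09212 = 0.15317
NNT = 1 / ARR = 1 / 0.15317 = 6.529 → round up → 7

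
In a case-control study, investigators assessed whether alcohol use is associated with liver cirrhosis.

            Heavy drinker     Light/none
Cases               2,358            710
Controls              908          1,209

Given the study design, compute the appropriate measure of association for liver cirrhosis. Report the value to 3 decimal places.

Reading the table with exposure as columns: a = 2358 (Heavy drinker, case), b = 908 (Heavy drinker, non-case), c = 710 (Light/none, case), d = 1209.
This is a case-control study: participants were sampled on outcome status, so risks in the source population cannot be estimated directly — relative risk is not valid here. The odds ratio is the appropriate measure.
OR = (a·d)/(b·c) = (2358 × 1209) / (908 × 710) = 2850822 / 644680 = 4.42207

4.422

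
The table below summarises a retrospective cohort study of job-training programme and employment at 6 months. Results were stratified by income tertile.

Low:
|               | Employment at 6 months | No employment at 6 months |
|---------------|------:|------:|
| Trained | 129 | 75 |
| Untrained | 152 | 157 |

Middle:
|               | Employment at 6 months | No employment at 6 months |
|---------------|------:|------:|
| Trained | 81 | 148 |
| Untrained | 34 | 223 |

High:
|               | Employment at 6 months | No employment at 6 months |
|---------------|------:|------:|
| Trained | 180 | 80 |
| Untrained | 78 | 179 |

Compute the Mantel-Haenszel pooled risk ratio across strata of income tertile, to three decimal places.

RR_MH = Σ(aᵢ·n₀ᵢ/nᵢ) / Σ(cᵢ·n₁ᵢ/nᵢ), with n₁ᵢ = aᵢ+bᵢ (exposed), n₀ᵢ = cᵢ+dᵢ (unexposed), nᵢ = n₁ᵢ+n₀ᵢ.
Stratum 1 (Low): n₁ = 204, n₀ = 309, n = 513; a·n₀/n = 129·309/513 = 77.7018; c·n₁/n = 152·204/513 = 60.4444
Stratum 2 (Middle): n₁ = 229, n₀ = 257, n = 486; a·n₀/n = 81·257/486 = 42.8333; c·n₁/n = 34·229/486 = 16.0206
Stratum 3 (High): n₁ = 260, n₀ = 257, n = 517; a·n₀/n = 180·257/517 = 89.4778; c·n₁/n = 78·260/517 = 39.2263
RR_MH = (77.7018 + 42.8333 + 89.4778) / (60.4444 + 16.0206 + 39.2263) = 210.0128 / 115.6913 = 1.81529

1.815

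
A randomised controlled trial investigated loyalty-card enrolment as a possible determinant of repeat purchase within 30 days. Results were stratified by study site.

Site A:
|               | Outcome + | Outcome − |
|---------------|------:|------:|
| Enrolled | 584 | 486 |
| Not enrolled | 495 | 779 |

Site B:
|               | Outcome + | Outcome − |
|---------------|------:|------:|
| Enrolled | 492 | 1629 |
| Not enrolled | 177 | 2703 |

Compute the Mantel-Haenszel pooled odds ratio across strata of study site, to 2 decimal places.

2.87

OR_MH = Σ(aᵢdᵢ/nᵢ) / Σ(bᵢcᵢ/nᵢ), where nᵢ is the stratum total.
Stratum 1 (Site A): n = 2344; a·d/n = 584·779/2344 = 194.0853; b·c/n = 486·495/2344 = 102.6323
Stratum 2 (Site B): n = 5001; a·d/n = 492·2703/5001 = 265.9220; b·c/n = 1629·177/5001 = 57.6551
OR_MH = (194.0853 + 265.9220) / (102.6323 + 57.6551) = 460.0073 / 160.2873 = 2.86989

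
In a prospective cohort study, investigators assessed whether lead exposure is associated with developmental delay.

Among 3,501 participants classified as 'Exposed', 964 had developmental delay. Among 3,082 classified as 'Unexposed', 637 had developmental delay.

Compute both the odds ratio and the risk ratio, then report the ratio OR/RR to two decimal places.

From the description: a = 964, b = 2537, c = 637, d = 2445.
OR = (964·2445)/(2537·637) = 2356980/1616069 = 1.45846
Risk in exposed = 964/3501 = 0.27535; risk in unexposed = 637/3082 = 0.20668; RR = 1.33223
OR/RR = 1.45846 / 1.33223 = 1.09476
The outcome is not rare, so the OR lies further from 1 than the RR.

1.09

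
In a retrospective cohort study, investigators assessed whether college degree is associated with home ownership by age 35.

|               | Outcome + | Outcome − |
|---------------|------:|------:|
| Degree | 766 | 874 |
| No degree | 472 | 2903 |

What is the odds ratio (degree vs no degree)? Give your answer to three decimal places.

Cells: a = 766, b = 874, c = 472, d = 2903.
OR = (a·d)/(b·c) = (766 × 2903) / (874 × 472) = 2223698 / 412528 = 5.39042
The odds of home ownership by age 35 are about 5.39 times as high in the degree group.

5.390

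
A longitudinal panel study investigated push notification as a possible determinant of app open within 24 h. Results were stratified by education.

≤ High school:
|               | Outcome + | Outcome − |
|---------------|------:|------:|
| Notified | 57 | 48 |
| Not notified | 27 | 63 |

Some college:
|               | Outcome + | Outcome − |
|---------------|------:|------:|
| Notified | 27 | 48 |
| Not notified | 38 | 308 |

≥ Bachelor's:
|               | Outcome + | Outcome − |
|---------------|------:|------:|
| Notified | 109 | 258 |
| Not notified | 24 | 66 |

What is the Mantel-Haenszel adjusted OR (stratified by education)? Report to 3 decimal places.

2.198

OR_MH = Σ(aᵢdᵢ/nᵢ) / Σ(bᵢcᵢ/nᵢ), where nᵢ is the stratum total.
Stratum 1 (≤ High school): n = 195; a·d/n = 57·63/195 = 18.4154; b·c/n = 48·27/195 = 6.6462
Stratum 2 (Some college): n = 421; a·d/n = 27·308/421 = 19.7530; b·c/n = 48·38/421 = 4.3325
Stratum 3 (≥ Bachelor's): n = 457; a·d/n = 109·66/457 = 15.7418; b·c/n = 258·24/457 = 13.5492
OR_MH = (18.4154 + 19.7530 + 15.7418) / (6.6462 + 4.3325 + 13.5492) = 53.9101 / 24.5279 = 2.19791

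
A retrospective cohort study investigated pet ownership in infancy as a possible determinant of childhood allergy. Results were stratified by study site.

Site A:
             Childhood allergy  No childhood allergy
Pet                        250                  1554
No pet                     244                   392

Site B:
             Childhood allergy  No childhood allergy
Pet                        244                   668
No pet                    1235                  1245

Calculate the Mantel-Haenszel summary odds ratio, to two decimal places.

OR_MH = Σ(aᵢdᵢ/nᵢ) / Σ(bᵢcᵢ/nᵢ), where nᵢ is the stratum total.
Stratum 1 (Site A): n = 2440; a·d/n = 250·392/2440 = 40.1639; b·c/n = 1554·244/2440 = 155.4000
Stratum 2 (Site B): n = 3392; a·d/n = 244·1245/3392 = 89.5578; b·c/n = 668·1235/3392 = 243.2134
OR_MH = (40.1639 + 89.5578) / (155.4000 + 243.2134) = 129.7217 / 398.6134 = 0.32543

0.33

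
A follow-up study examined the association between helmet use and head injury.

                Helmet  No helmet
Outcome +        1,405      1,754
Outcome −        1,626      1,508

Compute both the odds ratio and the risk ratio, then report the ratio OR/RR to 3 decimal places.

Reading the table with exposure as columns: a = 1405 (Helmet, case), b = 1626 (Helmet, non-case), c = 1754 (No helmet, case), d = 1508.
OR = (1405·1508)/(1626·1754) = 2118740/2852004 = 0.74290
Risk in exposed = 1405/3031 = 0.46354; risk in unexposed = 1754/3262 = 0.53771; RR = 0.86207
OR/RR = 0.74290 / 0.86207 = 0.86175
The outcome is not rare, so the OR lies further from 1 than the RR.

0.862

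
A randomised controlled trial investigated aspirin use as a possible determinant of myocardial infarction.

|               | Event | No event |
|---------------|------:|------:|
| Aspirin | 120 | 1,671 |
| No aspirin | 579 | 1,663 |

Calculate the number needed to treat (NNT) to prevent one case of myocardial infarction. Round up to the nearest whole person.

Risk in treated group = 120/1791 = 0.06700; risk in control = 579/2242 = 0.25825.
Absolute risk reduction = 0.25825 − 0.06700 = 0.19125
NNT = 1 / ARR = 1 / 0.19125 = 5.229 → round up → 6

6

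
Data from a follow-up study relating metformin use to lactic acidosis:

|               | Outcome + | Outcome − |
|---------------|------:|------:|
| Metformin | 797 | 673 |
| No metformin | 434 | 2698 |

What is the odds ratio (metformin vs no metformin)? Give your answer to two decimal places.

7.36

Cells: a = 797, b = 673, c = 434, d = 2698.
OR = (a·d)/(b·c) = (797 × 2698) / (673 × 434) = 2150306 / 292082 = 7.36199
The odds of lactic acidosis are about 7.36 times as high in the metformin group.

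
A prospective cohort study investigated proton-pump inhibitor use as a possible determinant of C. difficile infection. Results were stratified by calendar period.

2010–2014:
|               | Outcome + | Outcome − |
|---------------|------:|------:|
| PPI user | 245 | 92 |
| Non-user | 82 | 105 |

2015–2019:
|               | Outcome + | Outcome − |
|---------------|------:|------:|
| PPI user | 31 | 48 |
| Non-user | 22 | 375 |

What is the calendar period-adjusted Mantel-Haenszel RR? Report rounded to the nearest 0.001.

2.009

RR_MH = Σ(aᵢ·n₀ᵢ/nᵢ) / Σ(cᵢ·n₁ᵢ/nᵢ), with n₁ᵢ = aᵢ+bᵢ (exposed), n₀ᵢ = cᵢ+dᵢ (unexposed), nᵢ = n₁ᵢ+n₀ᵢ.
Stratum 1 (2010–2014): n₁ = 337, n₀ = 187, n = 524; a·n₀/n = 245·187/524 = 87.4332; c·n₁/n = 82·337/524 = 52.7366
Stratum 2 (2015–2019): n₁ = 79, n₀ = 397, n = 476; a·n₀/n = 31·397/476 = 25.8550; c·n₁/n = 22·79/476 = 3.6513
RR_MH = (87.4332 + 25.8550) / (52.7366 + 3.6513) = 113.2882 / 56.3879 = 2.00909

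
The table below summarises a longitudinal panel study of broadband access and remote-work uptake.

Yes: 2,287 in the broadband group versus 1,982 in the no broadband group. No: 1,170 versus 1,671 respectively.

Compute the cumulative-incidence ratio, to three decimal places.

From the description: a = 2287, b = 1170, c = 1982, d = 1671.
Risk in exposed = 2287/3457 = 0.66156; risk in unexposed = 1982/3653 = 0.54257.
RR = 0.66156 / 0.54257 = 1.21931
The risk among the exposed is 1.22 times that among the unexposed.

1.219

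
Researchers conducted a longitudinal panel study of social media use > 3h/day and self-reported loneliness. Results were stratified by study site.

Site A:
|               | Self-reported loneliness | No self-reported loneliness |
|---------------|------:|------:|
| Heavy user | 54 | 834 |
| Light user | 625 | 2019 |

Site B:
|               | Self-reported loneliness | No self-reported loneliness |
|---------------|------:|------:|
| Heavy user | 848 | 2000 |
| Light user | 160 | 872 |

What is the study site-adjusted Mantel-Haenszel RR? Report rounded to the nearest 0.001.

0.969

RR_MH = Σ(aᵢ·n₀ᵢ/nᵢ) / Σ(cᵢ·n₁ᵢ/nᵢ), with n₁ᵢ = aᵢ+bᵢ (exposed), n₀ᵢ = cᵢ+dᵢ (unexposed), nᵢ = n₁ᵢ+n₀ᵢ.
Stratum 1 (Site A): n₁ = 888, n₀ = 2644, n = 3532; a·n₀/n = 54·2644/3532 = 40.4236; c·n₁/n = 625·888/3532 = 157.1348
Stratum 2 (Site B): n₁ = 2848, n₀ = 1032, n = 3880; a·n₀/n = 848·1032/3880 = 225.5505; c·n₁/n = 160·2848/3880 = 117.4433
RR_MH = (40.4236 + 225.5505) / (157.1348 + 117.4433) = 265.9741 / 274.5781 = 0.96866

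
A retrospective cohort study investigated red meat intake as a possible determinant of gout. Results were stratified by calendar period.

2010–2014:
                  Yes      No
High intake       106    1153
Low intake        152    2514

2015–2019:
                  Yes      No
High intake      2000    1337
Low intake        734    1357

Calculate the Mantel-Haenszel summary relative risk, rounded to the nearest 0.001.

1.685

RR_MH = Σ(aᵢ·n₀ᵢ/nᵢ) / Σ(cᵢ·n₁ᵢ/nᵢ), with n₁ᵢ = aᵢ+bᵢ (exposed), n₀ᵢ = cᵢ+dᵢ (unexposed), nᵢ = n₁ᵢ+n₀ᵢ.
Stratum 1 (2010–2014): n₁ = 1259, n₀ = 2666, n = 3925; a·n₀/n = 106·2666/3925 = 71.9990; c·n₁/n = 152·1259/3925 = 48.7562
Stratum 2 (2015–2019): n₁ = 3337, n₀ = 2091, n = 5428; a·n₀/n = 2000·2091/5428 = 770.4495; c·n₁/n = 734·3337/5428 = 451.2450
RR_MH = (71.9990 + 770.4495) / (48.7562 + 451.2450) = 842.4485 / 500.0012 = 1.68489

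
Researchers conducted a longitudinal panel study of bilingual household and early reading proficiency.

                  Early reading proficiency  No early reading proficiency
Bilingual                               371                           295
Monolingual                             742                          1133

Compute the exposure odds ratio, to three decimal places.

Cells: a = 371, b = 295, c = 742, d = 1133.
OR = (a·d)/(b·c) = (371 × 1133) / (295 × 742) = 420343 / 218890 = 1.92034
The odds of early reading proficiency are about 1.92 times as high in the bilingual group.

1.920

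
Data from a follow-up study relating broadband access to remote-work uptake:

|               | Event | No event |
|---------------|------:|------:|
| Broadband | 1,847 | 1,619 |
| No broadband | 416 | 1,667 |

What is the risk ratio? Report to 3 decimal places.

2.668

Cells: a = 1847, b = 1619, c = 416, d = 1667.
Risk in exposed = 1847/3466 = 0.53289; risk in unexposed = 416/2083 = 0.19971.
RR = 0.53289 / 0.19971 = 2.66830
The risk among the exposed is 2.67 times that among the unexposed.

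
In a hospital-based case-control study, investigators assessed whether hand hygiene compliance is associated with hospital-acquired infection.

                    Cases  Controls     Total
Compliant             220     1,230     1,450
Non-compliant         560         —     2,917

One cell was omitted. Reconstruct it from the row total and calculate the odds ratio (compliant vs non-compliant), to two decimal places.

The missing cell is in the unexposed row: 2917 − 560 = 2357.
So a = 220, b = 1230, c = 560, d = 2357.
OR = (a·d)/(b·c) = (220 × 2357) / (1230 × 560) = 518540 / 688800 = 0.75282

0.75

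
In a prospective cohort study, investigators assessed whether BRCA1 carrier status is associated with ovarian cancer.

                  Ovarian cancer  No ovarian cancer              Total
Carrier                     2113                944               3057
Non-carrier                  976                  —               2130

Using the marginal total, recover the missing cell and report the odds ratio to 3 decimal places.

The missing cell is in the unexposed row: 2130 − 976 = 1154.
So a = 2113, b = 944, c = 976, d = 1154.
OR = (a·d)/(b·c) = (2113 × 1154) / (944 × 976) = 2438402 / 921344 = 2.64657

2.647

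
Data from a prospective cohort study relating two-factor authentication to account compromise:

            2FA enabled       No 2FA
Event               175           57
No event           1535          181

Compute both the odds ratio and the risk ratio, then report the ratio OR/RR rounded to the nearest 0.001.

Reading the table with exposure as columns: a = 175 (2FA enabled, case), b = 1535 (2FA enabled, non-case), c = 57 (No 2FA, case), d = 181.
OR = (175·181)/(1535·57) = 31675/87495 = 0.36202
Risk in exposed = 175/1710 = 0.10234; risk in unexposed = 57/238 = 0.23950; RR = 0.42731
OR/RR = 0.36202 / 0.42731 = 0.84721
The outcome is not rare, so the OR lies further from 1 than the RR.

0.847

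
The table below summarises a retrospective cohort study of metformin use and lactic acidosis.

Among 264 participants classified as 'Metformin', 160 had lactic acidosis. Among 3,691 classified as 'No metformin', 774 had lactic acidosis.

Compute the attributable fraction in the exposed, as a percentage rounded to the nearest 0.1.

From the description: a = 160, b = 104, c = 774, d = 2917.
Risk in exposed = 160/264 = 0.60606; risk in unexposed = 774/3691 = 0.20970.
RR = 0.60606/0.20970 = 2.89014
AR% = (RR − 1)/RR × 100 = (2.89014 − 1)/2.89014 × 100 = 65.3996%

65.4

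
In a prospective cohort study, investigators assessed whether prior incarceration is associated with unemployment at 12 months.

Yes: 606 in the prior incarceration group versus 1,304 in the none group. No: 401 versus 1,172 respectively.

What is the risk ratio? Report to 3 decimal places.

1.143

From the description: a = 606, b = 401, c = 1304, d = 1172.
Risk in exposed = 606/1007 = 0.60179; risk in unexposed = 1304/2476 = 0.52666.
RR = 0.60179 / 0.52666 = 1.14266
The risk among the exposed is 1.14 times that among the unexposed.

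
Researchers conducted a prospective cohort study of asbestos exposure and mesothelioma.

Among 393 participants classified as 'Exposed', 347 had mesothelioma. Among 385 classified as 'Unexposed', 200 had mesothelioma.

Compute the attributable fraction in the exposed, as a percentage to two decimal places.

41.17

From the description: a = 347, b = 46, c = 200, d = 185.
Risk in exposed = 347/393 = 0.88295; risk in unexposed = 200/385 = 0.51948.
RR = 0.88295/0.51948 = 1.69968
AR% = (RR − 1)/RR × 100 = (1.69968 − 1)/1.69968 × 100 = 41.1655%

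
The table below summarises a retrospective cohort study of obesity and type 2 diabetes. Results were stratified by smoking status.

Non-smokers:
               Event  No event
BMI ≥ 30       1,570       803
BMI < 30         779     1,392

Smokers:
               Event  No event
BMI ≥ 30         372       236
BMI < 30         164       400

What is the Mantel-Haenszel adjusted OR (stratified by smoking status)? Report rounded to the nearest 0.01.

3.56

OR_MH = Σ(aᵢdᵢ/nᵢ) / Σ(bᵢcᵢ/nᵢ), where nᵢ is the stratum total.
Stratum 1 (Non-smokers): n = 4544; a·d/n = 1570·1392/4544 = 480.9507; b·c/n = 803·779/4544 = 137.6622
Stratum 2 (Smokers): n = 1172; a·d/n = 372·400/1172 = 126.9625; b·c/n = 236·164/1172 = 33.0239
OR_MH = (480.9507 + 126.9625) / (137.6622 + 33.0239) = 607.9132 / 170.6861 = 3.56159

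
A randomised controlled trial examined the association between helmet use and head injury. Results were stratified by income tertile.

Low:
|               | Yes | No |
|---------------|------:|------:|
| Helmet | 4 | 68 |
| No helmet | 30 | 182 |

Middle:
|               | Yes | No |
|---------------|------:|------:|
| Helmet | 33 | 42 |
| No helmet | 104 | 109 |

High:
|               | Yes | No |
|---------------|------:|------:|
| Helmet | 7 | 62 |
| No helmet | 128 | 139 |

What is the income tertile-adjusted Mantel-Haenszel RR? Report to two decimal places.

RR_MH = Σ(aᵢ·n₀ᵢ/nᵢ) / Σ(cᵢ·n₁ᵢ/nᵢ), with n₁ᵢ = aᵢ+bᵢ (exposed), n₀ᵢ = cᵢ+dᵢ (unexposed), nᵢ = n₁ᵢ+n₀ᵢ.
Stratum 1 (Low): n₁ = 72, n₀ = 212, n = 284; a·n₀/n = 4·212/284 = 2.9859; c·n₁/n = 30·72/284 = 7.6056
Stratum 2 (Middle): n₁ = 75, n₀ = 213, n = 288; a·n₀/n = 33·213/288 = 24.4062; c·n₁/n = 104·75/288 = 27.0833
Stratum 3 (High): n₁ = 69, n₀ = 267, n = 336; a·n₀/n = 7·267/336 = 5.5625; c·n₁/n = 128·69/336 = 26.2857
RR_MH = (2.9859 + 24.4062 + 5.5625) / (7.6056 + 27.0833 + 26.2857) = 32.9547 / 60.9747 = 0.54046

0.54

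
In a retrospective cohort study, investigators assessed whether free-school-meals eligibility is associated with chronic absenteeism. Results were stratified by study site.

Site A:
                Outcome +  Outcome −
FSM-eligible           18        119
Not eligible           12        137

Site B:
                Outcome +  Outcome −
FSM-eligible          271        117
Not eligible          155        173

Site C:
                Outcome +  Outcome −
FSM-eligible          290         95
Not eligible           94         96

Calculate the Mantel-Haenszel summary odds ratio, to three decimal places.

OR_MH = Σ(aᵢdᵢ/nᵢ) / Σ(bᵢcᵢ/nᵢ), where nᵢ is the stratum total.
Stratum 1 (Site A): n = 286; a·d/n = 18·137/286 = 8.6224; b·c/n = 119·12/286 = 4.9930
Stratum 2 (Site B): n = 716; a·d/n = 271·173/716 = 65.4791; b·c/n = 117·155/716 = 25.3282
Stratum 3 (Site C): n = 575; a·d/n = 290·96/575 = 48.4174; b·c/n = 95·94/575 = 15.5304
OR_MH = (8.6224 + 65.4791 + 48.4174) / (4.9930 + 25.3282 + 15.5304) = 122.5188 / 45.8517 = 2.67207

2.672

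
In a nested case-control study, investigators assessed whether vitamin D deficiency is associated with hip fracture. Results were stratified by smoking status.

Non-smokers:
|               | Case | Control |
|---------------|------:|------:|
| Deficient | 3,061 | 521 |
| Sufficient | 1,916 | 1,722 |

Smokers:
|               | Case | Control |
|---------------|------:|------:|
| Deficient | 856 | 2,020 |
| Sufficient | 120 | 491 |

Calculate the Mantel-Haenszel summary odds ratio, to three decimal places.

4.094

OR_MH = Σ(aᵢdᵢ/nᵢ) / Σ(bᵢcᵢ/nᵢ), where nᵢ is the stratum total.
Stratum 1 (Non-smokers): n = 7220; a·d/n = 3061·1722/7220 = 730.0612; b·c/n = 521·1916/7220 = 138.2598
Stratum 2 (Smokers): n = 3487; a·d/n = 856·491/3487 = 120.5323; b·c/n = 2020·120/3487 = 69.5153
OR_MH = (730.0612 + 120.5323) / (138.2598 + 69.5153) = 850.5935 / 207.7752 = 4.09382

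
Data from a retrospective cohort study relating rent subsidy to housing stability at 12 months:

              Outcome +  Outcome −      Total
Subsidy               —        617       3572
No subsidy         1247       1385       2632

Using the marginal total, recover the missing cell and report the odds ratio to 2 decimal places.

The missing cell is in the exposed row: 3572 − 617 = 2955.
So a = 2955, b = 617, c = 1247, d = 1385.
OR = (a·d)/(b·c) = (2955 × 1385) / (617 × 1247) = 4092675 / 769399 = 5.31931

5.32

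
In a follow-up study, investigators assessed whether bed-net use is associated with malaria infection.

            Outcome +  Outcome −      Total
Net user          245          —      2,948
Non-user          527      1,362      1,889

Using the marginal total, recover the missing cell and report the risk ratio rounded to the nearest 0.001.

The missing cell is in the exposed row: 2948 − 245 = 2703.
So a = 245, b = 2703, c = 527, d = 1362.
RR = [a/(a+b)] / [c/(c+d)] = (245/2948) / (527/1889) = 0.08311/0.27898 = 0.29789

0.298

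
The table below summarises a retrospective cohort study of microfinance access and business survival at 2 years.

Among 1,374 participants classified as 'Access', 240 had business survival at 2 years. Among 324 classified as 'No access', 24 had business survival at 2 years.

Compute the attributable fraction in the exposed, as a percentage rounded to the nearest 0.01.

From the description: a = 240, b = 1134, c = 24, d = 300.
Risk in exposed = 240/1374 = 0.17467; risk in unexposed = 24/324 = 0.07407.
RR = 0.17467/0.07407 = 2.35808
AR% = (RR − 1)/RR × 100 = (2.35808 − 1)/2.35808 × 100 = 57.5926%

57.59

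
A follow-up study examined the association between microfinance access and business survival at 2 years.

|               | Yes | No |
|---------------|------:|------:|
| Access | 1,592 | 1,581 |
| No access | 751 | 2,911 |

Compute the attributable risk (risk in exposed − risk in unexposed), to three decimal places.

Cells: a = 1592, b = 1581, c = 751, d = 2911.
Risk in exposed = 1592/3173 = 0.501733; risk in unexposed = 751/3662 = 0.205079.
Risk difference = 0.501733 − 0.205079 = 0.296654

0.297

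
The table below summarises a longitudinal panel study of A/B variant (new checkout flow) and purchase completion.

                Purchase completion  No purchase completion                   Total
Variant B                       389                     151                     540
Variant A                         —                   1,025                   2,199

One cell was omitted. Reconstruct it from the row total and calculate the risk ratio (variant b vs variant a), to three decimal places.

The missing cell is in the unexposed row: 2199 − 1025 = 1174.
So a = 389, b = 151, c = 1174, d = 1025.
RR = [a/(a+b)] / [c/(c+d)] = (389/540) / (1174/2199) = 0.72037/0.53388 = 1.34931

1.349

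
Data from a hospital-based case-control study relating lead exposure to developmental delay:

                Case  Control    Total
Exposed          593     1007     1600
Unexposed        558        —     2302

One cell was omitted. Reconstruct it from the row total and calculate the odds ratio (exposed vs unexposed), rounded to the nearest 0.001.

The missing cell is in the unexposed row: 2302 − 558 = 1744.
So a = 593, b = 1007, c = 558, d = 1744.
OR = (a·d)/(b·c) = (593 × 1744) / (1007 × 558) = 1034192 / 561906 = 1.84051

1.841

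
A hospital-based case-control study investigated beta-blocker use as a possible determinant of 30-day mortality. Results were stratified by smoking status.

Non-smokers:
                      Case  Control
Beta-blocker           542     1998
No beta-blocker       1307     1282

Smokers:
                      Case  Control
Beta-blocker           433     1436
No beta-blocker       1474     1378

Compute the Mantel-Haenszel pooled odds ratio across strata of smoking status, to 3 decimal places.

OR_MH = Σ(aᵢdᵢ/nᵢ) / Σ(bᵢcᵢ/nᵢ), where nᵢ is the stratum total.
Stratum 1 (Non-smokers): n = 5129; a·d/n = 542·1282/5129 = 135.4736; b·c/n = 1998·1307/5129 = 509.1414
Stratum 2 (Smokers): n = 4721; a·d/n = 433·1378/4721 = 126.3872; b·c/n = 1436·1474/4721 = 448.3508
OR_MH = (135.4736 + 126.3872) / (509.1414 + 448.3508) = 261.8608 / 957.4921 = 0.27349

0.273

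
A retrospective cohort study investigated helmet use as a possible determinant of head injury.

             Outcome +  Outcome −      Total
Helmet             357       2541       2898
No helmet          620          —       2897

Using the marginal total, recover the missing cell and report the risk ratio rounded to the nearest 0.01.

The missing cell is in the unexposed row: 2897 − 620 = 2277.
So a = 357, b = 2541, c = 620, d = 2277.
RR = [a/(a+b)] / [c/(c+d)] = (357/2898) / (620/2897) = 0.12319/0.21401 = 0.57561

0.58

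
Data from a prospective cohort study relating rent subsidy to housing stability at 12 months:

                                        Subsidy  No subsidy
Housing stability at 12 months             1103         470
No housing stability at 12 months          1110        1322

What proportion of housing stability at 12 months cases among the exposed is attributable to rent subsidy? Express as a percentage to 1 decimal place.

Reading the table with exposure as columns: a = 1103 (Subsidy, case), b = 1110 (Subsidy, non-case), c = 470 (No subsidy, case), d = 1322.
Risk in exposed = 1103/2213 = 0.49842; risk in unexposed = 470/1792 = 0.26228.
RR = 0.49842/0.26228 = 1.90035
AR% = (RR − 1)/RR × 100 = (1.90035 − 1)/1.90035 × 100 = 47.3782%

47.4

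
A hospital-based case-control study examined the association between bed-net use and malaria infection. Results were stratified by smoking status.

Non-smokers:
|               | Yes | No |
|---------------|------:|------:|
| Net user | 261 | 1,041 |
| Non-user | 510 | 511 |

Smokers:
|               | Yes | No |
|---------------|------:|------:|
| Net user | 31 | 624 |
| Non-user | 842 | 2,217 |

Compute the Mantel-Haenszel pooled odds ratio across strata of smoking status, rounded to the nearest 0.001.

0.205

OR_MH = Σ(aᵢdᵢ/nᵢ) / Σ(bᵢcᵢ/nᵢ), where nᵢ is the stratum total.
Stratum 1 (Non-smokers): n = 2323; a·d/n = 261·511/2323 = 57.4133; b·c/n = 1041·510/2323 = 228.5450
Stratum 2 (Smokers): n = 3714; a·d/n = 31·2217/3714 = 18.5048; b·c/n = 624·842/3714 = 141.4669
OR_MH = (57.4133 + 18.5048) / (228.5450 + 141.4669) = 75.9181 / 370.0119 = 0.20518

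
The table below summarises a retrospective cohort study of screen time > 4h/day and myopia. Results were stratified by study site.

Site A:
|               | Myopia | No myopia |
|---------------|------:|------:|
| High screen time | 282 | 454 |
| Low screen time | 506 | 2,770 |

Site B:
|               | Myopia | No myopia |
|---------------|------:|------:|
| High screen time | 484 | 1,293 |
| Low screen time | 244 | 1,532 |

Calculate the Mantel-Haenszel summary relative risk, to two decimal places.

RR_MH = Σ(aᵢ·n₀ᵢ/nᵢ) / Σ(cᵢ·n₁ᵢ/nᵢ), with n₁ᵢ = aᵢ+bᵢ (exposed), n₀ᵢ = cᵢ+dᵢ (unexposed), nᵢ = n₁ᵢ+n₀ᵢ.
Stratum 1 (Site A): n₁ = 736, n₀ = 3276, n = 4012; a·n₀/n = 282·3276/4012 = 230.2672; c·n₁/n = 506·736/4012 = 92.8255
Stratum 2 (Site B): n₁ = 1777, n₀ = 1776, n = 3553; a·n₀/n = 484·1776/3553 = 241.9319; c·n₁/n = 244·1777/3553 = 122.0343
RR_MH = (230.2672 + 241.9319) / (92.8255 + 122.0343) = 472.1991 / 214.8599 = 2.19771

2.20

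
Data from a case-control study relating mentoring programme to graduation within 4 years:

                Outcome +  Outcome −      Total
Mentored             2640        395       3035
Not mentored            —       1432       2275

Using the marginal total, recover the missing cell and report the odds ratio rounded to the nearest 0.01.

11.35

The missing cell is in the unexposed row: 2275 − 1432 = 843.
So a = 2640, b = 395, c = 843, d = 1432.
OR = (a·d)/(b·c) = (2640 × 1432) / (395 × 843) = 3780480 / 332985 = 11.35330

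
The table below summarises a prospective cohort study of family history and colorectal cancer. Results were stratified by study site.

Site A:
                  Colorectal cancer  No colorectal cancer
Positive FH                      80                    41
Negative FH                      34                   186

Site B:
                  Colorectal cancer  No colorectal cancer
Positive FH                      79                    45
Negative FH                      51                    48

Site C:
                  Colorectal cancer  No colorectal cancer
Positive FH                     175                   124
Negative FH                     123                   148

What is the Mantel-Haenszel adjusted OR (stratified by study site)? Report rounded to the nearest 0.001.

OR_MH = Σ(aᵢdᵢ/nᵢ) / Σ(bᵢcᵢ/nᵢ), where nᵢ is the stratum total.
Stratum 1 (Site A): n = 341; a·d/n = 80·186/341 = 43.6364; b·c/n = 41·34/341 = 4.0880
Stratum 2 (Site B): n = 223; a·d/n = 79·48/223 = 17.0045; b·c/n = 45·51/223 = 10.2915
Stratum 3 (Site C): n = 570; a·d/n = 175·148/570 = 45.4386; b·c/n = 124·123/570 = 26.7579
OR_MH = (43.6364 + 17.0045 + 45.4386) / (4.0880 + 10.2915 + 26.7579) = 106.0794 / 41.1374 = 2.57866

2.579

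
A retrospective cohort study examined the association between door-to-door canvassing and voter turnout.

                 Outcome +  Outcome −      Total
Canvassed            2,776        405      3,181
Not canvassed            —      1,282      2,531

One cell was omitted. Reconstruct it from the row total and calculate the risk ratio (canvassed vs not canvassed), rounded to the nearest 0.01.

The missing cell is in the unexposed row: 2531 − 1282 = 1249.
So a = 2776, b = 405, c = 1249, d = 1282.
RR = [a/(a+b)] / [c/(c+d)] = (2776/3181) / (1249/2531) = 0.87268/0.49348 = 1.76842

1.77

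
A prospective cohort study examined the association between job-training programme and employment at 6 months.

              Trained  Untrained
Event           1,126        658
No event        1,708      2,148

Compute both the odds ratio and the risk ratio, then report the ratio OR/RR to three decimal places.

Reading the table with exposure as columns: a = 1126 (Trained, case), b = 1708 (Trained, non-case), c = 658 (Untrained, case), d = 2148.
OR = (1126·2148)/(1708·658) = 2418648/1123864 = 2.15208
Risk in exposed = 1126/2834 = 0.39732; risk in unexposed = 658/2806 = 0.23450; RR = 1.69434
OR/RR = 2.15208 / 1.69434 = 1.27016
The outcome is not rare, so the OR lies further from 1 than the RR.

1.270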